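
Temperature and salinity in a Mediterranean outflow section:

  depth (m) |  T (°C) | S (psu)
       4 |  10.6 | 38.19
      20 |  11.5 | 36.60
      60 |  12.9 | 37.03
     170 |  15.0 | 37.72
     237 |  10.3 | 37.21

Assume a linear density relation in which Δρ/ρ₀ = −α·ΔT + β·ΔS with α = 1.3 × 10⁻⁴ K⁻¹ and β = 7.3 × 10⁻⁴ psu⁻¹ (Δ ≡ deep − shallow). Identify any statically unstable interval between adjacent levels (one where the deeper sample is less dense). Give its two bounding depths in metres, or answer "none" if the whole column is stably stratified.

Evaluate Δρ/ρ₀ = −αΔT + βΔS across each adjacent pair:
  4–20 m: −αΔT+βΔS = −(1.3 × 10⁻⁴)(+0.9)+(7.3 × 10⁻⁴)(-1.59) = -1.3 × 10⁻³ → UNSTABLE
  20–60 m: −αΔT+βΔS = −(1.3 × 10⁻⁴)(+1.4)+(7.3 × 10⁻⁴)(+0.43) = 1.3 × 10⁻⁴ → stable
  60–170 m: −αΔT+βΔS = −(1.3 × 10⁻⁴)(+2.1)+(7.3 × 10⁻⁴)(+0.69) = 2.3 × 10⁻⁴ → stable
  170–237 m: −αΔT+βΔS = −(1.3 × 10⁻⁴)(-4.7)+(7.3 × 10⁻⁴)(-0.51) = 2.4 × 10⁻⁴ → stable
The 4–20 m interval has Δρ < 0: lighter water underlies denser water.

4–20 m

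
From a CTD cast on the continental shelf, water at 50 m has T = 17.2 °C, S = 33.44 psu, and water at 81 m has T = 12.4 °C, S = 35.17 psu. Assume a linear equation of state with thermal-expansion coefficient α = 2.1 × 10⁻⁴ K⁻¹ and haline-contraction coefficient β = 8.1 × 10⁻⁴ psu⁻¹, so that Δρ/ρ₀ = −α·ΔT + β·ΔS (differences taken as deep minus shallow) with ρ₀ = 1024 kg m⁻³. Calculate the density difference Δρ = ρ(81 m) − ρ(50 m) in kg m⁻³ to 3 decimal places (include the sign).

ΔT = -4.8 K, ΔS = +1.73 psu (deep − shallow).
Δρ/ρ₀ = −(2.1 × 10⁻⁴)(-4.8) + (8.1 × 10⁻⁴)(+1.73) = 2.4093 × 10⁻³.
Δρ = 1024 × (2.4093 × 10⁻³) = +2.467 kg m⁻³.
Positive Δρ: denser below, stable.

+2.467 kg m⁻³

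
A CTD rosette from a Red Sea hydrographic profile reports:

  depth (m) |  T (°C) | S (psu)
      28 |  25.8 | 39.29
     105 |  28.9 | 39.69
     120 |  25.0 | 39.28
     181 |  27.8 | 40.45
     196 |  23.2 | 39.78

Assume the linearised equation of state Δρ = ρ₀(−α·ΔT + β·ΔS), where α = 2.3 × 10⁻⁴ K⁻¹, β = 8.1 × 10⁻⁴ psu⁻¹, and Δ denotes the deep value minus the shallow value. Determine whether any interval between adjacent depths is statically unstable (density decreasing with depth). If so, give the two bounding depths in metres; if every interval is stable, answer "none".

Evaluate Δρ/ρ₀ = −αΔT + βΔS across each adjacent pair:
  28–105 m: −αΔT+βΔS = −(2.3 × 10⁻⁴)(+3.1)+(8.1 × 10⁻⁴)(+0.40) = -3.9 × 10⁻⁴ → UNSTABLE
  105–120 m: −αΔT+βΔS = −(2.3 × 10⁻⁴)(-3.9)+(8.1 × 10⁻⁴)(-0.41) = 5.6 × 10⁻⁴ → stable
  120–181 m: −αΔT+βΔS = −(2.3 × 10⁻⁴)(+2.8)+(8.1 × 10⁻⁴)(+1.17) = 3.0 × 10⁻⁴ → stable
  181–196 m: −αΔT+βΔS = −(2.3 × 10⁻⁴)(-4.6)+(8.1 × 10⁻⁴)(-0.67) = 5.2 × 10⁻⁴ → stable
The 28–105 m interval has Δρ < 0: lighter water underlies denser water.

28–105 m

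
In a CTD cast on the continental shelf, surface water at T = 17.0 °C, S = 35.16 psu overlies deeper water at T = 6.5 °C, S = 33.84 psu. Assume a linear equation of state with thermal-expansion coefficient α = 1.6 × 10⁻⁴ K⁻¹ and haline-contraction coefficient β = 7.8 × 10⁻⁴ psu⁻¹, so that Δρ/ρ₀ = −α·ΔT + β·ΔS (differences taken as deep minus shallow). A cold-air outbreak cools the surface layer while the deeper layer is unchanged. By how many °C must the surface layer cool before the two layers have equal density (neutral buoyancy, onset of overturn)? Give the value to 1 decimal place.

Neutral buoyancy requires Δρ = 0, i.e. −α(T_deep − T_surf′) + β(S_deep − S_surf) = 0.
T_surf′ = T_deep − (β/α)·ΔS = 6.5 − (7.8 × 10⁻⁴/1.6 × 10⁻⁴)·(-1.32) = 12.935 °C.
Cooling required: 17.0 − (12.935) = 4.065 °C.

4.1 °C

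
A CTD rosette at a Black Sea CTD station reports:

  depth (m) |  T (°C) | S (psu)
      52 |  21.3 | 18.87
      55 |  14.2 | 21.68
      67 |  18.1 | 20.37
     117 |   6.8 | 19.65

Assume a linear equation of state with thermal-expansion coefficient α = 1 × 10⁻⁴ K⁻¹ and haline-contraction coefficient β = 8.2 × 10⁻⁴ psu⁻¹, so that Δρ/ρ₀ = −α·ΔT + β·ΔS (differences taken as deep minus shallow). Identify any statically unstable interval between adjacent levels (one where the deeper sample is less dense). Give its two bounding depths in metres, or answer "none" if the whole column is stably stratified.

Evaluate Δρ/ρ₀ = −αΔT + βΔS across each adjacent pair:
  52–55 m: −αΔT+βΔS = −(1 × 10⁻⁴)(-7.1)+(8.2 × 10⁻⁴)(+2.81) = 3.0 × 10⁻³ → stable
  55–67 m: −αΔT+βΔS = −(1 × 10⁻⁴)(+3.9)+(8.2 × 10⁻⁴)(-1.31) = -1.5 × 10⁻³ → UNSTABLE
  67–117 m: −αΔT+βΔS = −(1 × 10⁻⁴)(-11.3)+(8.2 × 10⁻⁴)(-0.72) = 5.4 × 10⁻⁴ → stable
The 55–67 m interval has Δρ < 0: lighter water underlies denser water.

55–67 m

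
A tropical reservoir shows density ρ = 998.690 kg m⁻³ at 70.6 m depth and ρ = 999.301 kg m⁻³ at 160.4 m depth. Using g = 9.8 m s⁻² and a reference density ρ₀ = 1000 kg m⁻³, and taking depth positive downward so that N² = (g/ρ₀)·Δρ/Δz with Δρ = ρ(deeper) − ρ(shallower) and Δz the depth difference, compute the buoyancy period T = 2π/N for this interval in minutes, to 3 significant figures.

Δρ = 999.301 − 998.690 = 0.611 kg m⁻³ over Δz = 160.4 − 70.6 = 89.8 m.
N² = (9.8/1000) × (0.611/89.8) = 6.6679 × 10⁻⁵ s⁻².
N = √(6.6679 × 10⁻⁵) = 8.1657 × 10⁻³ rad s⁻¹, so T = 2π/N = 769.46 s = 12.824 min ≈ 12.8 min.

12.8 min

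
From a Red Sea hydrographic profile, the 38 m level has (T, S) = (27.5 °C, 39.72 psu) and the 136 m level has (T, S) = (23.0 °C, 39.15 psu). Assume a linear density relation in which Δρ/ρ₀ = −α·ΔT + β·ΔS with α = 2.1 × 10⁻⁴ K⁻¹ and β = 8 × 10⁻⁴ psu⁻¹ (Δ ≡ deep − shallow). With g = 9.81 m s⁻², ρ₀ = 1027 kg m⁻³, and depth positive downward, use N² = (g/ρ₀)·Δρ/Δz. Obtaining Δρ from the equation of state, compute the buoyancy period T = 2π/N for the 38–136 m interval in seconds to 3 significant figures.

ΔT = -4.5 K, ΔS = -0.57 psu (deep − shallow).
Δρ/ρ₀ = −αΔT + βΔS = 9.45 × 10⁻⁴ − 4.56 × 10⁻⁴ = 4.89 × 10⁻⁴, so Δρ ≈ 0.5022 kg m⁻³.
N² = (g/ρ₀)·Δρ/Δz = g·(Δρ/ρ₀)/Δz = 9.81 × 4.89 × 10⁻⁴ / 98 = 4.8950 × 10⁻⁵ s⁻².
N = √(4.8950 × 10⁻⁵) = 6.9964 × 10⁻³ rad s⁻¹ → T = 2π/N = 898.06 s ≈ 898 s.

898 s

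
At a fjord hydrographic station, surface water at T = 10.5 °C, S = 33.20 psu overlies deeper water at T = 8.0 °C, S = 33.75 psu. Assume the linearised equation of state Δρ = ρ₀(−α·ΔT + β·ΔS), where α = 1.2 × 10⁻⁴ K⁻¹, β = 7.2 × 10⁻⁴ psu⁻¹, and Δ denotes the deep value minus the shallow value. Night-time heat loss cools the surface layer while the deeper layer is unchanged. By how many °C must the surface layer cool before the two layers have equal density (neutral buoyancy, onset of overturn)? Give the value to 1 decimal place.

Neutral buoyancy requires Δρ = 0, i.e. −α(T_deep − T_surf′) + β(S_deep − S_surf) = 0.
T_surf′ = T_deep − (β/α)·ΔS = 8.0 − (7.2 × 10⁻⁴/1.2 × 10⁻⁴)·(+0.55) = 4.700 °C.
Cooling required: 10.5 − (4.700) = 5.800 °C.

5.8 °C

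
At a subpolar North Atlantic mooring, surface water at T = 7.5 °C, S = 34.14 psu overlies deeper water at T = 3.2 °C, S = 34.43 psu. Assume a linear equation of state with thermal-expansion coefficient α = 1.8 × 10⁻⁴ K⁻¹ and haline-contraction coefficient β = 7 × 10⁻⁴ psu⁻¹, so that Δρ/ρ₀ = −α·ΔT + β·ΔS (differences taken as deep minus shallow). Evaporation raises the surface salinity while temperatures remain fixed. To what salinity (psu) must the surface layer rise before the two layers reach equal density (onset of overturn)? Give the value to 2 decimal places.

35.54 psu

Neutral buoyancy requires −α(T_deep − T_surf) + β(S_deep − S_surf′) = 0.
S_surf′ = S_deep − (α/β)·ΔT = 34.43 − (1.8 × 10⁻⁴/7 × 10⁻⁴)·(-4.3) = 35.5357 psu.
Increase required: 35.5357 − 34.14 = 1.3957 psu.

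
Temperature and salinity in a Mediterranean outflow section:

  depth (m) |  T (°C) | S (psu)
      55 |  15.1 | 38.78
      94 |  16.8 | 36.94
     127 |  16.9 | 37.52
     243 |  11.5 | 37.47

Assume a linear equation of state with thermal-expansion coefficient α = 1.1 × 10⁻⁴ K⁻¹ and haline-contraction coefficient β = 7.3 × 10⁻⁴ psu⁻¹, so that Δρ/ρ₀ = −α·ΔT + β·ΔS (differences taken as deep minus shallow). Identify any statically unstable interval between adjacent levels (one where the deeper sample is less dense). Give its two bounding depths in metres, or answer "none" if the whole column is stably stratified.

Evaluate Δρ/ρ₀ = −αΔT + βΔS across each adjacent pair:
  55–94 m: −αΔT+βΔS = −(1.1 × 10⁻⁴)(+1.7)+(7.3 × 10⁻⁴)(-1.84) = -1.5 × 10⁻³ → UNSTABLE
  94–127 m: −αΔT+βΔS = −(1.1 × 10⁻⁴)(+0.1)+(7.3 × 10⁻⁴)(+0.58) = 4.1 × 10⁻⁴ → stable
  127–243 m: −αΔT+βΔS = −(1.1 × 10⁻⁴)(-5.4)+(7.3 × 10⁻⁴)(-0.05) = 5.6 × 10⁻⁴ → stable
The 55–94 m interval has Δρ < 0: lighter water underlies denser water.

55–94 m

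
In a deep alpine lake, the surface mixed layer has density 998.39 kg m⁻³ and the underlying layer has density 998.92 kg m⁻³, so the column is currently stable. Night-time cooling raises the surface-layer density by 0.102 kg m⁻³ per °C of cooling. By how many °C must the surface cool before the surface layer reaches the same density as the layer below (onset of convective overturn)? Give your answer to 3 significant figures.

Density deficit of the surface layer: 998.92 − 998.39 = 0.53 kg m⁻³.
Required change = 0.53 / 0.102 = 5.20 °C.

5.20 °C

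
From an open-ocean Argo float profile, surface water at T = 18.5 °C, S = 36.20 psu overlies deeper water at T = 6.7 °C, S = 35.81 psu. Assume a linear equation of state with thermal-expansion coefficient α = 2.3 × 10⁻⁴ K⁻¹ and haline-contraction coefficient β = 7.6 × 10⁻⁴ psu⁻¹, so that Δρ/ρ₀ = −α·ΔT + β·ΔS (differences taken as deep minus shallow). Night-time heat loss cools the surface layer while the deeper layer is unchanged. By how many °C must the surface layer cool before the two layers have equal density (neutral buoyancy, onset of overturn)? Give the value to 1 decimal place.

10.5 °C

Neutral buoyancy requires Δρ = 0, i.e. −α(T_deep − T_surf′) + β(S_deep − S_surf) = 0.
T_surf′ = T_deep − (β/α)·ΔS = 6.7 − (7.6 × 10⁻⁴/2.3 × 10⁻⁴)·(-0.39) = 7.989 °C.
Cooling required: 18.5 − (7.989) = 10.511 °C.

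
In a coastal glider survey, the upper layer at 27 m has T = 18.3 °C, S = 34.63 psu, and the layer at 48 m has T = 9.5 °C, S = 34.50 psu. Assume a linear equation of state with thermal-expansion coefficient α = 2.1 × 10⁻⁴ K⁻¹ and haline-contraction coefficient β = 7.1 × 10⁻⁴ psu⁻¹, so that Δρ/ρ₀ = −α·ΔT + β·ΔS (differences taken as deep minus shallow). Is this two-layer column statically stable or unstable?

stable

ΔT = 9.5 − 18.3 = -8.8 K and ΔS = 34.50 − 34.63 = -0.13 psu (deep − shallow).
−αΔT = 1.848 × 10⁻³; βΔS = -9.23 × 10⁻⁵; sum Δρ/ρ₀ = 1.7557 × 10⁻³.
Δρ/ρ₀ > 0, so Δρ > 0: deeper water is denser → statically stable.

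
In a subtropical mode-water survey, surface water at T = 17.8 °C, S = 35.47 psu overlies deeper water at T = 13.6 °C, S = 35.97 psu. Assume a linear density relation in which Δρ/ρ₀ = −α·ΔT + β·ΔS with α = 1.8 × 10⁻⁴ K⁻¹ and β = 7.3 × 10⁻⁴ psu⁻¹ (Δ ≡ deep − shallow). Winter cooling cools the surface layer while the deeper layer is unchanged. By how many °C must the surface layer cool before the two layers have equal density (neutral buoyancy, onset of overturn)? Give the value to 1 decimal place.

Neutral buoyancy requires Δρ = 0, i.e. −α(T_deep − T_surf′) + β(S_deep − S_surf) = 0.
T_surf′ = T_deep − (β/α)·ΔS = 13.6 − (7.3 × 10⁻⁴/1.8 × 10⁻⁴)·(+0.50) = 11.572 °C.
Cooling required: 17.8 − (11.572) = 6.228 °C.

6.2 °C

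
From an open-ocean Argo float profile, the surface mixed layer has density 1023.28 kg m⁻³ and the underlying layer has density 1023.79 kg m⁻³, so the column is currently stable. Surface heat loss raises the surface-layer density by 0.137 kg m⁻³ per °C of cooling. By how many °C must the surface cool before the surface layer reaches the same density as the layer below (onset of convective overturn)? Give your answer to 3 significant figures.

Density deficit of the surface layer: 1023.79 − 1023.28 = 0.51 kg m⁻³.
Required change = 0.51 / 0.137 = 3.72 °C.

3.72 °C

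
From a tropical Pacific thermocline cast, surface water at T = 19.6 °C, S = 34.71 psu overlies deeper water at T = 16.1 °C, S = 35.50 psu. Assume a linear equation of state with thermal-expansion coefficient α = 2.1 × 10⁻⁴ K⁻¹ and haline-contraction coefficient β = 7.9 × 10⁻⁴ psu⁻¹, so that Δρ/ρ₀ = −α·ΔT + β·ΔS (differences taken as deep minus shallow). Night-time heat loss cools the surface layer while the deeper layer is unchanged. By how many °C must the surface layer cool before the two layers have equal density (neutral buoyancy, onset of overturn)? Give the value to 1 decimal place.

6.5 °C

Neutral buoyancy requires Δρ = 0, i.e. −α(T_deep − T_surf′) + β(S_deep − S_surf) = 0.
T_surf′ = T_deep − (β/α)·ΔS = 16.1 − (7.9 × 10⁻⁴/2.1 × 10⁻⁴)·(+0.79) = 13.128 °C.
Cooling required: 19.6 − (13.128) = 6.472 °C.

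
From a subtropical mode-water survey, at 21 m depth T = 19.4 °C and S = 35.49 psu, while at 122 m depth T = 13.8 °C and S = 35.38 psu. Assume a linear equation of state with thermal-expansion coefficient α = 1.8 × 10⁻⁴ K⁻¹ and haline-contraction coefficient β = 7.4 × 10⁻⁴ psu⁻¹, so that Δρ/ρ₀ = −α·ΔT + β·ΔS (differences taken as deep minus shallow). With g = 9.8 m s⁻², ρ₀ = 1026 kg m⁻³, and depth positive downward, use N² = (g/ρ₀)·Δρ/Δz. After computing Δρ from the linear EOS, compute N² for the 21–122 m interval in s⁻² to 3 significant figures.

8.99 × 10⁻⁵ s⁻²

ΔT = -5.6 K, ΔS = -0.11 psu (deep − shallow).
Δρ/ρ₀ = −αΔT + βΔS = 1.008 × 10⁻³ − 8.14 × 10⁻⁵ = 9.266 × 10⁻⁴, so Δρ ≈ 0.9507 kg m⁻³.
N² = (g/ρ₀)·Δρ/Δz = g·(Δρ/ρ₀)/Δz = 9.8 × 9.266 × 10⁻⁴ / 101 = 8.9908 × 10⁻⁵ s⁻² ≈ 8.99 × 10⁻⁵ s⁻².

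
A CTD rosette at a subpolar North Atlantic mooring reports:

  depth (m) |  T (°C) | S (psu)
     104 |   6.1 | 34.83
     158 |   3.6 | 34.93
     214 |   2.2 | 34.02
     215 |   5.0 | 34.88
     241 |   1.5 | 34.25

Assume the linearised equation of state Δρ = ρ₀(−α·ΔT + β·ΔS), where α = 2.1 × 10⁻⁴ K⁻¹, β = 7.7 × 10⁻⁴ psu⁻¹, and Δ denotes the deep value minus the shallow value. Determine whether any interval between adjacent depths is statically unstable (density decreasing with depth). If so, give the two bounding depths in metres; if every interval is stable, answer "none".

158–214 m

Evaluate Δρ/ρ₀ = −αΔT + βΔS across each adjacent pair:
  104–158 m: −αΔT+βΔS = −(2.1 × 10⁻⁴)(-2.5)+(7.7 × 10⁻⁴)(+0.10) = 6.0 × 10⁻⁴ → stable
  158–214 m: −αΔT+βΔS = −(2.1 × 10⁻⁴)(-1.4)+(7.7 × 10⁻⁴)(-0.91) = -4.1 × 10⁻⁴ → UNSTABLE
  214–215 m: −αΔT+βΔS = −(2.1 × 10⁻⁴)(+2.8)+(7.7 × 10⁻⁴)(+0.86) = 7.4 × 10⁻⁵ → stable
  215–241 m: −αΔT+βΔS = −(2.1 × 10⁻⁴)(-3.5)+(7.7 × 10⁻⁴)(-0.63) = 2.5 × 10⁻⁴ → stable
The 158–214 m interval has Δρ < 0: lighter water underlies denser water.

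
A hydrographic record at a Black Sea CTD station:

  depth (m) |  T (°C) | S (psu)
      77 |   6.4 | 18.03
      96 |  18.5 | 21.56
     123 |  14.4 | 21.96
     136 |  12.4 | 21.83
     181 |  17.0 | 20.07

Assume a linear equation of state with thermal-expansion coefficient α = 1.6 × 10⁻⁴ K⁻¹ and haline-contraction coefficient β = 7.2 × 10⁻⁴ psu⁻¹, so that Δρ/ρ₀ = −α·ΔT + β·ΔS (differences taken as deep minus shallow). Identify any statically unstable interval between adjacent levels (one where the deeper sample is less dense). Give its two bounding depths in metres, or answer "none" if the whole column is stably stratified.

136–181 m

Evaluate Δρ/ρ₀ = −αΔT + βΔS across each adjacent pair:
  77–96 m: −αΔT+βΔS = −(1.6 × 10⁻⁴)(+12.1)+(7.2 × 10⁻⁴)(+3.53) = 6.1 × 10⁻⁴ → stable
  96–123 m: −αΔT+βΔS = −(1.6 × 10⁻⁴)(-4.1)+(7.2 × 10⁻⁴)(+0.40) = 9.4 × 10⁻⁴ → stable
  123–136 m: −αΔT+βΔS = −(1.6 × 10⁻⁴)(-2.0)+(7.2 × 10⁻⁴)(-0.13) = 2.3 × 10⁻⁴ → stable
  136–181 m: −αΔT+βΔS = −(1.6 × 10⁻⁴)(+4.6)+(7.2 × 10⁻⁴)(-1.76) = -2.0 × 10⁻³ → UNSTABLE
The 136–181 m interval has Δρ < 0: lighter water underlies denser water.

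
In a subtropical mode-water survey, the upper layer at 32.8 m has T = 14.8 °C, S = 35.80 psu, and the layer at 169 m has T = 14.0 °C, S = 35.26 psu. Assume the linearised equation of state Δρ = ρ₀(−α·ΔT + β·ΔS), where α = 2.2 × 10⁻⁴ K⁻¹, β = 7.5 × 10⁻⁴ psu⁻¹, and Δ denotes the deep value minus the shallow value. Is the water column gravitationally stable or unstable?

unstable

ΔT = 14.0 − 14.8 = -0.8 K and ΔS = 35.26 − 35.80 = -0.54 psu (deep − shallow).
−αΔT = 1.76 × 10⁻⁴; βΔS = -4.05 × 10⁻⁴; sum Δρ/ρ₀ = -2.29 × 10⁻⁴.
Δρ/ρ₀ < 0, so Δρ < 0: deeper water is lighter → statically unstable; the column would overturn.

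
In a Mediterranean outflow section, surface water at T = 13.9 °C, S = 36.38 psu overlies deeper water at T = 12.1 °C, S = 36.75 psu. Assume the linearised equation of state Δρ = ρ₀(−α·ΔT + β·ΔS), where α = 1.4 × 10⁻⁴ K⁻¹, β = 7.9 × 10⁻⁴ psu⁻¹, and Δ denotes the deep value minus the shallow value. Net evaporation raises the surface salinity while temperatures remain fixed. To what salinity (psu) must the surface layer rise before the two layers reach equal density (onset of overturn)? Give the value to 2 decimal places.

37.07 psu

Neutral buoyancy requires −α(T_deep − T_surf) + β(S_deep − S_surf′) = 0.
S_surf′ = S_deep − (α/β)·ΔT = 36.75 − (1.4 × 10⁻⁴/7.9 × 10⁻⁴)·(-1.8) = 37.0690 psu.
Increase required: 37.0690 − 36.38 = 0.6890 psu.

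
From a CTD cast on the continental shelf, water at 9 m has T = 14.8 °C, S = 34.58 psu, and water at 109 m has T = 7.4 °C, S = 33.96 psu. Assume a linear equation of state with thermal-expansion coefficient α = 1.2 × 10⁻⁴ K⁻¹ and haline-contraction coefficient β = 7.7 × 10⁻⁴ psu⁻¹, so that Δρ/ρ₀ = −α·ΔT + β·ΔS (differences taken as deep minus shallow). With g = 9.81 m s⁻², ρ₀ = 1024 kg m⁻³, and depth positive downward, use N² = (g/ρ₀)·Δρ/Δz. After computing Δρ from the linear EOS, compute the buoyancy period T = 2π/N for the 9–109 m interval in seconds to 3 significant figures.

ΔT = -7.4 K, ΔS = -0.62 psu (deep − shallow).
Δρ/ρ₀ = −αΔT + βΔS = 8.88 × 10⁻⁴ − 4.774 × 10⁻⁴ = 4.106 × 10⁻⁴, so Δρ ≈ 0.4205 kg m⁻³.
N² = (g/ρ₀)·Δρ/Δz = g·(Δρ/ρ₀)/Δz = 9.81 × 4.106 × 10⁻⁴ / 100 = 4.0280 × 10⁻⁵ s⁻².
N = √(4.0280 × 10⁻⁵) = 6.3467 × 10⁻³ rad s⁻¹ → T = 2π/N = 989.99 s ≈ 990 s.

990 s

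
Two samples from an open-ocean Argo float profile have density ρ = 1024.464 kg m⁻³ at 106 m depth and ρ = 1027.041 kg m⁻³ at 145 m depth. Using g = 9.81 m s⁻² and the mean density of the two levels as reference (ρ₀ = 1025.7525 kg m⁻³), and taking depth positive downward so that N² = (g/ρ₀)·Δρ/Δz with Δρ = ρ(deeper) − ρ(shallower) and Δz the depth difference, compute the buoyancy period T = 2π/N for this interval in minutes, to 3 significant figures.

Δρ = 1027.041 − 1024.464 = 2.577 kg m⁻³ over Δz = 145 − 106 = 39 m.
N² = (9.81/1025.7525) × (2.577/39) = 6.3194 × 10⁻⁴ s⁻².
N = √(6.3194 × 10⁻⁴) = 0.025138 rad s⁻¹, so T = 2π/N = 249.95 s = 4.1658 min ≈ 4.17 min.

4.17 min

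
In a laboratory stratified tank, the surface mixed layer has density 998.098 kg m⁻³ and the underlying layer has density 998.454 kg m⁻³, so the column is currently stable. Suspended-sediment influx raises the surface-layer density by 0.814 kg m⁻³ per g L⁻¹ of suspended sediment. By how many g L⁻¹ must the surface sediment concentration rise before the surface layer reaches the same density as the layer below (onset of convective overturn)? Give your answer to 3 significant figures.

Density deficit of the surface layer: 998.454 − 998.098 = 0.356 kg m⁻³.
Required change = 0.356 / 0.814 = 0.437 g L⁻¹.

0.437 g L⁻¹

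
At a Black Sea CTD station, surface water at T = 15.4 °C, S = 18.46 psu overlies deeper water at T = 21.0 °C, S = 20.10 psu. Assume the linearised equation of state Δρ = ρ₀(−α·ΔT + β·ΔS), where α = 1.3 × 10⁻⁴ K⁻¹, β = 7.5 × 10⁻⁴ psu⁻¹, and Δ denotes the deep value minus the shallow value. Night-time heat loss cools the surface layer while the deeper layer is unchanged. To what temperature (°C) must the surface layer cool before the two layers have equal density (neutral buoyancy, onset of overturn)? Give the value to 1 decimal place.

11.5 °C

Neutral buoyancy requires Δρ = 0, i.e. −α(T_deep − T_surf′) + β(S_deep − S_surf) = 0.
T_surf′ = T_deep − (β/α)·ΔS = 21.0 − (7.5 × 10⁻⁴/1.3 × 10⁻⁴)·(+1.64) = 11.538 °C.
Cooling required: 15.4 − (11.538) = 3.862 °C.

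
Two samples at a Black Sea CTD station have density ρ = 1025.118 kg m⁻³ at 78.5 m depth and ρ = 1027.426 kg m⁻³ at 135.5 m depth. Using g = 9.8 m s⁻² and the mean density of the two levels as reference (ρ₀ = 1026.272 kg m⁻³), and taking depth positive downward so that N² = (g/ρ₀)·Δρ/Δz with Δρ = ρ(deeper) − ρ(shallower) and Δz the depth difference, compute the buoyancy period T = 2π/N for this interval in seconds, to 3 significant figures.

Δρ = 1027.426 − 1025.118 = 2.308 kg m⁻³ over Δz = 135.5 − 78.5 = 57 m.
N² = (9.8/1026.272) × (2.308/57) = 3.8666 × 10⁻⁴ s⁻².
N = √(3.8666 × 10⁻⁴) = 0.019664 rad s⁻¹, so T = 2π/N = 319.53 s ≈ 320 s.
A positive N² confirms static stability across the interval.

320 s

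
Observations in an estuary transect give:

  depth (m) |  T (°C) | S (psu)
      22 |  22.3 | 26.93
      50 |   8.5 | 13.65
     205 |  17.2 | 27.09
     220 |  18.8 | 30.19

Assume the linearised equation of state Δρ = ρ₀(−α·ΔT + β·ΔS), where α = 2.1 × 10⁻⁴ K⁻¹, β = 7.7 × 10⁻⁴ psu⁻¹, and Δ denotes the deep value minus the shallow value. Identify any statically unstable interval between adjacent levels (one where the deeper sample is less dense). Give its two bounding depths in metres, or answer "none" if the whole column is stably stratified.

22–50 m

Evaluate Δρ/ρ₀ = −αΔT + βΔS across each adjacent pair:
  22–50 m: −αΔT+βΔS = −(2.1 × 10⁻⁴)(-13.8)+(7.7 × 10⁻⁴)(-13.28) = -7.3 × 10⁻³ → UNSTABLE
  50–205 m: −αΔT+βΔS = −(2.1 × 10⁻⁴)(+8.7)+(7.7 × 10⁻⁴)(+13.44) = 8.5 × 10⁻³ → stable
  205–220 m: −αΔT+βΔS = −(2.1 × 10⁻⁴)(+1.6)+(7.7 × 10⁻⁴)(+3.10) = 2.1 × 10⁻³ → stable
The 22–50 m interval has Δρ < 0: lighter water underlies denser water.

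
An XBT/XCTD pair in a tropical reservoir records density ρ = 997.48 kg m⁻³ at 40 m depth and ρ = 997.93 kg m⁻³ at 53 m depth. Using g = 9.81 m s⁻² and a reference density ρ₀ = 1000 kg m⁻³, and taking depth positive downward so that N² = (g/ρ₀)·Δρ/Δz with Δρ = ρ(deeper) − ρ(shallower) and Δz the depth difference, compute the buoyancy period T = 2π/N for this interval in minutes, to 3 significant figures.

Δρ = 997.93 − 997.48 = 0.45 kg m⁻³ over Δz = 53 − 40 = 13 m.
N² = (9.81/1000) × (0.45/13) = 3.3958 × 10⁻⁴ s⁻².
N = √(3.3958 × 10⁻⁴) = 0.018428 rad s⁻¹, so T = 2π/N = 340.96 s = 5.6827 min ≈ 5.68 min.

5.68 min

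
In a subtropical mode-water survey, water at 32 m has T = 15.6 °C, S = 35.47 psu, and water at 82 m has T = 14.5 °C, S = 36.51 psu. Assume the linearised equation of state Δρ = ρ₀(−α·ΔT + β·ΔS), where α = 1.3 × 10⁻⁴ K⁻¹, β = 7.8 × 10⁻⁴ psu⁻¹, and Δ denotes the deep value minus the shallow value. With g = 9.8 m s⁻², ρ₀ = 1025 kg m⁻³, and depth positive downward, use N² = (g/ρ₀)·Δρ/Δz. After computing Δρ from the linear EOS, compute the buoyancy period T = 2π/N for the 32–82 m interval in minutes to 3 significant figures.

7.66 min

ΔT = -1.1 K, ΔS = +1.04 psu (deep − shallow).
Δρ/ρ₀ = −αΔT + βΔS = 1.43 × 10⁻⁴ + 8.112 × 10⁻⁴ = 9.542 × 10⁻⁴, so Δρ ≈ 0.9781 kg m⁻³.
N² = (g/ρ₀)·Δρ/Δz = g·(Δρ/ρ₀)/Δz = 9.8 × 9.542 × 10⁻⁴ / 50 = 1.8702 × 10⁻⁴ s⁻².
N = √(1.8702 × 10⁻⁴) = 0.013676 rad s⁻¹ → T = 2π/N = 459.43 s = 7.6572 min ≈ 7.66 min.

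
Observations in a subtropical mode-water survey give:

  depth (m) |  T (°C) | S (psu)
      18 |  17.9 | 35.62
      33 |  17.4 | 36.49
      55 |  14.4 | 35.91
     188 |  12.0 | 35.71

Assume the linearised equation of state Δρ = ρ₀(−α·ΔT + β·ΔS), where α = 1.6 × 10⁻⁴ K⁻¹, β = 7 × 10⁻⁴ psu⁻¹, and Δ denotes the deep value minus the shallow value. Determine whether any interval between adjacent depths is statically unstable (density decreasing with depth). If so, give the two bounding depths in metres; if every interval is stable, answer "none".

none

Evaluate Δρ/ρ₀ = −αΔT + βΔS across each adjacent pair:
  18–33 m: −αΔT+βΔS = −(1.6 × 10⁻⁴)(-0.5)+(7 × 10⁻⁴)(+0.87) = 6.9 × 10⁻⁴ → stable
  33–55 m: −αΔT+βΔS = −(1.6 × 10⁻⁴)(-3.0)+(7 × 10⁻⁴)(-0.58) = 7.4 × 10⁻⁵ → stable
  55–188 m: −αΔT+βΔS = −(1.6 × 10⁻⁴)(-2.4)+(7 × 10⁻⁴)(-0.20) = 2.4 × 10⁻⁴ → stable
Every interval has Δρ > 0: the column is stably stratified throughout.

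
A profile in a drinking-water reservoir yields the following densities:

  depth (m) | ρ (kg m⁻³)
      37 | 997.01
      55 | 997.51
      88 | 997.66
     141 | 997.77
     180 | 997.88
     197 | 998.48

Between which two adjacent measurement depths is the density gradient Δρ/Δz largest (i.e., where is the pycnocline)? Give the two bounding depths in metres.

Compute the density gradient over each adjacent pair:
  37–55 m: Δρ/Δz = 0.50/18 = 0.028 kg m⁻⁴
  55–88 m: Δρ/Δz = 0.15/33 = 4.5 × 10⁻³ kg m⁻⁴
  88–141 m: Δρ/Δz = 0.11/53 = 2.1 × 10⁻³ kg m⁻⁴
  141–180 m: Δρ/Δz = 0.11/39 = 2.8 × 10⁻³ kg m⁻⁴
  180–197 m: Δρ/Δz = 0.60/17 = 0.035 kg m⁻⁴
The largest gradient is in the 180–197 m interval — the pycnocline.

180–197 m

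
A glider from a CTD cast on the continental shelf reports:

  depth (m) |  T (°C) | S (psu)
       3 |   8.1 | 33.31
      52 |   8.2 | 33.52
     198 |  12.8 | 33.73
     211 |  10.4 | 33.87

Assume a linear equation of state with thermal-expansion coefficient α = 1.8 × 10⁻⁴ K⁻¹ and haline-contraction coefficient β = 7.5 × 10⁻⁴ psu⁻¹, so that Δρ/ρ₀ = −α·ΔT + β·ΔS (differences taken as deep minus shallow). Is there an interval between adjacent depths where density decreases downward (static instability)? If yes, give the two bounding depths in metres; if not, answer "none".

Evaluate Δρ/ρ₀ = −αΔT + βΔS across each adjacent pair:
  3–52 m: −αΔT+βΔS = −(1.8 × 10⁻⁴)(+0.1)+(7.5 × 10⁻⁴)(+0.21) = 1.4 × 10⁻⁴ → stable
  52–198 m: −αΔT+βΔS = −(1.8 × 10⁻⁴)(+4.6)+(7.5 × 10⁻⁴)(+0.21) = -6.7 × 10⁻⁴ → UNSTABLE
  198–211 m: −αΔT+βΔS = −(1.8 × 10⁻⁴)(-2.4)+(7.5 × 10⁻⁴)(+0.14) = 5.4 × 10⁻⁴ → stable
The 52–198 m interval has Δρ < 0: lighter water underlies denser water.

52–198 m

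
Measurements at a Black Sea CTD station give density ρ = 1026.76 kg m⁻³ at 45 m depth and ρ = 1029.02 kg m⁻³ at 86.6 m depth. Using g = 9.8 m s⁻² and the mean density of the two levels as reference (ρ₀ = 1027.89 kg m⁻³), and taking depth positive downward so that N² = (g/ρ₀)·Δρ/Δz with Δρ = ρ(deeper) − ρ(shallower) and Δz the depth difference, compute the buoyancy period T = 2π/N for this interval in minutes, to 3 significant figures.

Δρ = 1029.02 − 1026.76 = 2.26 kg m⁻³ over Δz = 86.6 − 45 = 41.6 m.
N² = (9.8/1027.89) × (2.26/41.6) = 5.1796 × 10⁻⁴ s⁻².
N = √(5.1796 × 10⁻⁴) = 0.022759 rad s⁻¹, so T = 2π/N = 276.07 s = 4.6012 min ≈ 4.60 min.
N² > 0, so the interval is statically stable.

4.60 min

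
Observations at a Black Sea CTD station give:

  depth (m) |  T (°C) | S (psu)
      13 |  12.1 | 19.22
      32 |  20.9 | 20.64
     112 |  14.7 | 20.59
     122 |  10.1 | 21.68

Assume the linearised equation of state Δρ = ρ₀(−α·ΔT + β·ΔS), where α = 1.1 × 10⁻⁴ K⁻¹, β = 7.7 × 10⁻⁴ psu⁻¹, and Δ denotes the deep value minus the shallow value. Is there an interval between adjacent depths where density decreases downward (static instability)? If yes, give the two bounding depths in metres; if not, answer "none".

Evaluate Δρ/ρ₀ = −αΔT + βΔS across each adjacent pair:
  13–32 m: −αΔT+βΔS = −(1.1 × 10⁻⁴)(+8.8)+(7.7 × 10⁻⁴)(+1.42) = 1.3 × 10⁻⁴ → stable
  32–112 m: −αΔT+βΔS = −(1.1 × 10⁻⁴)(-6.2)+(7.7 × 10⁻⁴)(-0.05) = 6.4 × 10⁻⁴ → stable
  112–122 m: −αΔT+βΔS = −(1.1 × 10⁻⁴)(-4.6)+(7.7 × 10⁻⁴)(+1.09) = 1.3 × 10⁻³ → stable
Every interval has Δρ > 0: the column is stably stratified throughout.

none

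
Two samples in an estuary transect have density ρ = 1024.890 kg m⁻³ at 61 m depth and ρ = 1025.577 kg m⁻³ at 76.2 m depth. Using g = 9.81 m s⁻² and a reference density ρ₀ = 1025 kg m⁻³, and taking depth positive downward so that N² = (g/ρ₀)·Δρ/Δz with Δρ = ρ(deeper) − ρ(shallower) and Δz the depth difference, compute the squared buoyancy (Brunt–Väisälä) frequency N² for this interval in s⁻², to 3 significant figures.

4.33 × 10⁻⁴ s⁻²

Δρ = 1025.577 − 1024.890 = 0.687 kg m⁻³ over Δz = 76.2 − 61 = 15.2 m.
N² = (9.81/1025) × (0.687/15.2) = 4.3257 × 10⁻⁴ s⁻² ≈ 4.33 × 10⁻⁴ s⁻².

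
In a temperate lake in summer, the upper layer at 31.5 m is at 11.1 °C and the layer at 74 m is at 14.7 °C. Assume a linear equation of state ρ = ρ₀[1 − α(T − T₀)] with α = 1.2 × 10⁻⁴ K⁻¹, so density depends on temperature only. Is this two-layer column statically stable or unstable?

ΔT = 14.7 − 11.1 = +3.6 K, so Δρ/ρ₀ = −αΔT = -4.32 × 10⁻⁴.
Δρ/ρ₀ < 0, so Δρ < 0: deeper water is lighter → statically unstable; the column would overturn.

unstable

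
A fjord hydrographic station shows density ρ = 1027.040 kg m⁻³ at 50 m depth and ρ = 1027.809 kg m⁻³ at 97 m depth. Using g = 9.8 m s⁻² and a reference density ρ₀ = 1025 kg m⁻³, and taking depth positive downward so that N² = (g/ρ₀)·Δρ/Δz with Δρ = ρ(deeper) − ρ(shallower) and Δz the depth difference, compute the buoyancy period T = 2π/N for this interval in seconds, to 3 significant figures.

502 s

Δρ = 1027.809 − 1027.040 = 0.769 kg m⁻³ over Δz = 97 − 50 = 47 m.
N² = (9.8/1025) × (0.769/47) = 1.5643 × 10⁻⁴ s⁻².
N = √(1.5643 × 10⁻⁴) = 0.012507 rad s⁻¹, so T = 2π/N = 502.37 s ≈ 502 s.
N² > 0, so the interval is statically stable.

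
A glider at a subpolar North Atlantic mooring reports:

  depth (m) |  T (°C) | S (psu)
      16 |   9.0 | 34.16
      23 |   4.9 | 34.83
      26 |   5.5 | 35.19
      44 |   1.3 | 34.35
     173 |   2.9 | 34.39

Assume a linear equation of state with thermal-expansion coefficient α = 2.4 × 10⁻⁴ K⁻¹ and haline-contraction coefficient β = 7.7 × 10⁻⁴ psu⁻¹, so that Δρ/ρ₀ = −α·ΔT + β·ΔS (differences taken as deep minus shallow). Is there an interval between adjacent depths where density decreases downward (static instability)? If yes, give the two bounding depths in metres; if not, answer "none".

44–173 m

Evaluate Δρ/ρ₀ = −αΔT + βΔS across each adjacent pair:
  16–23 m: −αΔT+βΔS = −(2.4 × 10⁻⁴)(-4.1)+(7.7 × 10⁻⁴)(+0.67) = 1.5 × 10⁻³ → stable
  23–26 m: −αΔT+βΔS = −(2.4 × 10⁻⁴)(+0.6)+(7.7 × 10⁻⁴)(+0.36) = 1.3 × 10⁻⁴ → stable
  26–44 m: −αΔT+βΔS = −(2.4 × 10⁻⁴)(-4.2)+(7.7 × 10⁻⁴)(-0.84) = 3.6 × 10⁻⁴ → stable
  44–173 m: −αΔT+βΔS = −(2.4 × 10⁻⁴)(+1.6)+(7.7 × 10⁻⁴)(+0.04) = -3.5 × 10⁻⁴ → UNSTABLE
The 44–173 m interval has Δρ < 0: lighter water underlies denser water.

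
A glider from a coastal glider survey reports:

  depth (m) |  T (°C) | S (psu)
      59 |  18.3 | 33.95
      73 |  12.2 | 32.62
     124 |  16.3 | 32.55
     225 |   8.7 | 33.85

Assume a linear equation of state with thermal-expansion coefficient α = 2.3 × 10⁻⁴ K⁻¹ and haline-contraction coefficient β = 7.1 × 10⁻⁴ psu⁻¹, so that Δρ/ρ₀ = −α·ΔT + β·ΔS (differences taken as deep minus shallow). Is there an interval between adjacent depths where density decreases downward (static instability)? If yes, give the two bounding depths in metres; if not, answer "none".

Evaluate Δρ/ρ₀ = −αΔT + βΔS across each adjacent pair:
  59–73 m: −αΔT+βΔS = −(2.3 × 10⁻⁴)(-6.1)+(7.1 × 10⁻⁴)(-1.33) = 4.6 × 10⁻⁴ → stable
  73–124 m: −αΔT+βΔS = −(2.3 × 10⁻⁴)(+4.1)+(7.1 × 10⁻⁴)(-0.07) = -9.9 × 10⁻⁴ → UNSTABLE
  124–225 m: −αΔT+βΔS = −(2.3 × 10⁻⁴)(-7.6)+(7.1 × 10⁻⁴)(+1.30) = 2.7 × 10⁻³ → stable
The 73–124 m interval has Δρ < 0: lighter water underlies denser water.

73–124 m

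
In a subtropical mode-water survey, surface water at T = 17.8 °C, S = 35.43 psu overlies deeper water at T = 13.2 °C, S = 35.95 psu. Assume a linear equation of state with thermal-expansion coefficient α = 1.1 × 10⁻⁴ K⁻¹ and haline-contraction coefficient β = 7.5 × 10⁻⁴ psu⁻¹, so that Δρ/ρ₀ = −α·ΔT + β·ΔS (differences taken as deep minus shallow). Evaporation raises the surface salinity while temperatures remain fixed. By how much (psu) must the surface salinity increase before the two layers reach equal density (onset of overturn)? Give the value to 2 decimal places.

Neutral buoyancy requires −α(T_deep − T_surf) + β(S_deep − S_surf′) = 0.
S_surf′ = S_deep − (α/β)·ΔT = 35.95 − (1.1 × 10⁻⁴/7.5 × 10⁻⁴)·(-4.6) = 36.6247 psu.
Increase required: 36.6247 − 35.43 = 1.1947 psu.

1.19 psu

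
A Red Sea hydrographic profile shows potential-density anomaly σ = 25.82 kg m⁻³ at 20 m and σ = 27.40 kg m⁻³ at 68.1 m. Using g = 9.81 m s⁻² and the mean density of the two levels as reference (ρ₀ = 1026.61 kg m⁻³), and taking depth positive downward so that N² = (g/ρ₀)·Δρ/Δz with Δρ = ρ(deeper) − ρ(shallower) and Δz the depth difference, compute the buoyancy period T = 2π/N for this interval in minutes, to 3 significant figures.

5.91 min

Δρ = 1027.40 − 1025.82 = 1.58 kg m⁻³ over Δz = 68.1 − 20 = 48.1 m.
N² = (9.81/1026.61) × (1.58/48.1) = 3.1389 × 10⁻⁴ s⁻².
N = √(3.1389 × 10⁻⁴) = 0.017717 rad s⁻¹, so T = 2π/N = 354.64 s = 5.9107 min ≈ 5.91 min.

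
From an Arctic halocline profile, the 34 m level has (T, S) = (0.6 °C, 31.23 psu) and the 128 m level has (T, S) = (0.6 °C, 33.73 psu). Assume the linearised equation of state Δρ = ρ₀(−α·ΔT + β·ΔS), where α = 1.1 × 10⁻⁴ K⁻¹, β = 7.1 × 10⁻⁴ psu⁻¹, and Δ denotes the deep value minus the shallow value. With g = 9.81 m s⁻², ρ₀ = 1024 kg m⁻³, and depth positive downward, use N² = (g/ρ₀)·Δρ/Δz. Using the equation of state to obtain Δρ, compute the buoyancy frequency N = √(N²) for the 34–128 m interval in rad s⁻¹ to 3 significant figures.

ΔT = +0.0 K, ΔS = +2.50 psu (deep − shallow).
Δρ/ρ₀ = −αΔT + βΔS = 0 + 1.775 × 10⁻³ = 1.775 × 10⁻³, so Δρ ≈ 1.818 kg m⁻³.
N² = (g/ρ₀)·Δρ/Δz = g·(Δρ/ρ₀)/Δz = 9.81 × 1.775 × 10⁻³ / 94 = 1.8524 × 10⁻⁴ s⁻².
N = √(1.8524 × 10⁻⁴) = 0.013610 rad s⁻¹ ≈ 0.0136 rad s⁻¹.

0.0136 rad s⁻¹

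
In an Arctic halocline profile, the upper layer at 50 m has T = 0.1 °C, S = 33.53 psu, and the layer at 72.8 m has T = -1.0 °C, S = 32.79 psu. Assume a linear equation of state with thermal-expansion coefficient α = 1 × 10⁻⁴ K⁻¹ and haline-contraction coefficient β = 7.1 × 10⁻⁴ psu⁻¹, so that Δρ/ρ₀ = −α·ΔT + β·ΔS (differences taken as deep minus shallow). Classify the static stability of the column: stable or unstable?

unstable

ΔT = -1.0 − 0.1 = -1.1 K and ΔS = 32.79 − 33.53 = -0.74 psu (deep − shallow).
−αΔT = 1.10 × 10⁻⁴; βΔS = -5.254 × 10⁻⁴; sum Δρ/ρ₀ = -4.154 × 10⁻⁴.
Δρ/ρ₀ < 0, so Δρ < 0: deeper water is lighter → statically unstable; the column would overturn.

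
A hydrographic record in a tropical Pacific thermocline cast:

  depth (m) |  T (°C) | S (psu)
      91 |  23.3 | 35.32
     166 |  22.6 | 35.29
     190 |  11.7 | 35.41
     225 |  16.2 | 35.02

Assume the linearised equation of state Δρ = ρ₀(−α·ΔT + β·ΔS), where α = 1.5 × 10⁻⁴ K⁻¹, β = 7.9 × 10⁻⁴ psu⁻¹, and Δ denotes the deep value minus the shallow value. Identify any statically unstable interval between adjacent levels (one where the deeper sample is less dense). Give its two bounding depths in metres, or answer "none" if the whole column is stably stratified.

190–225 m

Evaluate Δρ/ρ₀ = −αΔT + βΔS across each adjacent pair:
  91–166 m: −αΔT+βΔS = −(1.5 × 10⁻⁴)(-0.7)+(7.9 × 10⁻⁴)(-0.03) = 8.1 × 10⁻⁵ → stable
  166–190 m: −αΔT+βΔS = −(1.5 × 10⁻⁴)(-10.9)+(7.9 × 10⁻⁴)(+0.12) = 1.7 × 10⁻³ → stable
  190–225 m: −αΔT+βΔS = −(1.5 × 10⁻⁴)(+4.5)+(7.9 × 10⁻⁴)(-0.39) = -9.8 × 10⁻⁴ → UNSTABLE
The 190–225 m interval has Δρ < 0: lighter water underlies denser water.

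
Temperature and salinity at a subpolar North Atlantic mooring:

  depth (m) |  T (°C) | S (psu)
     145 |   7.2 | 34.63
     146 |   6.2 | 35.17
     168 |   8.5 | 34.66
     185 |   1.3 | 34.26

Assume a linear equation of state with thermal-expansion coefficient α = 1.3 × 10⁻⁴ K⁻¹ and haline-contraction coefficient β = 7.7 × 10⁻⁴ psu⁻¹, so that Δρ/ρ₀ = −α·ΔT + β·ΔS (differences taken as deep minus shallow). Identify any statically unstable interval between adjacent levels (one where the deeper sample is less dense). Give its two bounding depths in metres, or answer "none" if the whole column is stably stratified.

146–168 m

Evaluate Δρ/ρ₀ = −αΔT + βΔS across each adjacent pair:
  145–146 m: −αΔT+βΔS = −(1.3 × 10⁻⁴)(-1.0)+(7.7 × 10⁻⁴)(+0.54) = 5.5 × 10⁻⁴ → stable
  146–168 m: −αΔT+βΔS = −(1.3 × 10⁻⁴)(+2.3)+(7.7 × 10⁻⁴)(-0.51) = -6.9 × 10⁻⁴ → UNSTABLE
  168–185 m: −αΔT+βΔS = −(1.3 × 10⁻⁴)(-7.2)+(7.7 × 10⁻⁴)(-0.40) = 6.3 × 10⁻⁴ → stable
The 146–168 m interval has Δρ < 0: lighter water underlies denser water.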